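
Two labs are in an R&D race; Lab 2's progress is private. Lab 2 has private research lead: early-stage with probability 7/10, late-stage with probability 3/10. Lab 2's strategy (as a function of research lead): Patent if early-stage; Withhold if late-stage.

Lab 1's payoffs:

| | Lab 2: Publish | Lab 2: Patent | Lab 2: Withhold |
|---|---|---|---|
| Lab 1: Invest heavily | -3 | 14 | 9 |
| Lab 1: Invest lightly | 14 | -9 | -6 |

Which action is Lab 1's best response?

Compute Lab 1's expected payoff for each action, taking the expectation over Lab 2's type.
E[Invest heavily] = 7/10·(14) + 3/10·(9) = 25/2
E[Invest lightly] = 7/10·(-9) + 3/10·(-6) = -81/10
Best response: Invest heavily (25/2 is the largest).

Invest heavily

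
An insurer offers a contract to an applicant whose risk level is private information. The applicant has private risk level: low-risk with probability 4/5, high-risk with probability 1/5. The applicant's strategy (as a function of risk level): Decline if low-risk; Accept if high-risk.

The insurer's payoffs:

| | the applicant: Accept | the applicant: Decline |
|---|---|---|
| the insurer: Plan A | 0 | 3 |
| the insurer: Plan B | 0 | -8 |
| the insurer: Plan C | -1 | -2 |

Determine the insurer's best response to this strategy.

Plan A

E[Plan A] = 4/5·(3) + 1/5·(0) = 12/5
E[Plan B] = 4/5·(-8) + 1/5·(0) = -32/5
E[Plan C] = 4/5·(-2) + 1/5·(-1) = -9/5
Best response: Plan A (12/5 is the largest).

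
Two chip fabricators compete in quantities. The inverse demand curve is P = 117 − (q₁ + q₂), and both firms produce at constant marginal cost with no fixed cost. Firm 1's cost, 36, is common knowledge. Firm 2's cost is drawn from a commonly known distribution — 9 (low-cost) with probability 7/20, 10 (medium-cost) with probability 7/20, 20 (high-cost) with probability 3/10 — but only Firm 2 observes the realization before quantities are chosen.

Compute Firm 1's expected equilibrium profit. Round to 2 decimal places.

369.28

Type-c best response for Firm 2: q₂(c) = (117 − c)/2 − q₁/2.
Firm 1 maximizes expected profit; its first-order condition is 117 − 2q₁ − E[q₂] − 36 = 0.
Substituting E[q₂] and solving: E[c₂] = 12.65, so q₁ = (117 − 2·36 + 12.65)/3 = 19.2167.
E[P] = 117 − (q₁ + E[q₂]) = 55.2167; Firm 1's expected profit = (E[P] − 36)·q₁ = (55.2167 − 36)·19.2167 = 369.28.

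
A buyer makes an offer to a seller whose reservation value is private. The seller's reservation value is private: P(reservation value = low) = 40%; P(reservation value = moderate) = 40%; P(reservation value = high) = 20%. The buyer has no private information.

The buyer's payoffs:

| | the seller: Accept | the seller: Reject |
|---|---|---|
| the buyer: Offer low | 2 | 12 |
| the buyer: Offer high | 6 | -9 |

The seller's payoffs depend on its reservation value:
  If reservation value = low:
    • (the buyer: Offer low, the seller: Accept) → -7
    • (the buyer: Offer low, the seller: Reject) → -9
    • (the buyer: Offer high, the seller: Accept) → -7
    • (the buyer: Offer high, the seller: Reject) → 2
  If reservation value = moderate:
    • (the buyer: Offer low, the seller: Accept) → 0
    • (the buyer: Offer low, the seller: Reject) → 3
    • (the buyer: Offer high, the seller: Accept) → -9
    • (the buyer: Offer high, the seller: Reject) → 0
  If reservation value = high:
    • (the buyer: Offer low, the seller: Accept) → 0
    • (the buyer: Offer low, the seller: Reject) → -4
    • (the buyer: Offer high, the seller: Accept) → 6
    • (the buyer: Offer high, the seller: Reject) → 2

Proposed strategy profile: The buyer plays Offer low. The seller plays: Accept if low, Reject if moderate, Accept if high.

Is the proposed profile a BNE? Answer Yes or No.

A profile is a BNE iff every type of every player is best-responding given beliefs about the other side.
The buyer plays Offer low: E[Offer low] = 0.4·(2) + 0.4·(12) + 0.2·(2) = 6; E[Offer high] = 0. Best-responding. ✓
The seller (reservation value low), facing Offer low: Accept gives -7, Reject gives -9. Proposed Accept is best. ✓
The seller (reservation value moderate), facing Offer low: Accept gives 0, Reject gives 3. Proposed Reject is best. ✓
The seller (reservation value high), facing Offer low: Accept gives 0, Reject gives -4. Proposed Accept is best. ✓

Yes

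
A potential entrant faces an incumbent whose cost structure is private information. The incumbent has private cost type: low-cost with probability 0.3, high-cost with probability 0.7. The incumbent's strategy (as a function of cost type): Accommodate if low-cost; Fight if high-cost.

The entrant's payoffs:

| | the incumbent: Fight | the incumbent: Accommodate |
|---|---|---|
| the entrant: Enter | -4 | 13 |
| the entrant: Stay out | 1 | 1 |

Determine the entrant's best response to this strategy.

E[Enter] = 0.3·(13) + 0.7·(-4) = 1.1
E[Stay out] = 0.3·(1) + 0.7·(1) = 1
Best response: Enter (1.1 is the largest).

Enter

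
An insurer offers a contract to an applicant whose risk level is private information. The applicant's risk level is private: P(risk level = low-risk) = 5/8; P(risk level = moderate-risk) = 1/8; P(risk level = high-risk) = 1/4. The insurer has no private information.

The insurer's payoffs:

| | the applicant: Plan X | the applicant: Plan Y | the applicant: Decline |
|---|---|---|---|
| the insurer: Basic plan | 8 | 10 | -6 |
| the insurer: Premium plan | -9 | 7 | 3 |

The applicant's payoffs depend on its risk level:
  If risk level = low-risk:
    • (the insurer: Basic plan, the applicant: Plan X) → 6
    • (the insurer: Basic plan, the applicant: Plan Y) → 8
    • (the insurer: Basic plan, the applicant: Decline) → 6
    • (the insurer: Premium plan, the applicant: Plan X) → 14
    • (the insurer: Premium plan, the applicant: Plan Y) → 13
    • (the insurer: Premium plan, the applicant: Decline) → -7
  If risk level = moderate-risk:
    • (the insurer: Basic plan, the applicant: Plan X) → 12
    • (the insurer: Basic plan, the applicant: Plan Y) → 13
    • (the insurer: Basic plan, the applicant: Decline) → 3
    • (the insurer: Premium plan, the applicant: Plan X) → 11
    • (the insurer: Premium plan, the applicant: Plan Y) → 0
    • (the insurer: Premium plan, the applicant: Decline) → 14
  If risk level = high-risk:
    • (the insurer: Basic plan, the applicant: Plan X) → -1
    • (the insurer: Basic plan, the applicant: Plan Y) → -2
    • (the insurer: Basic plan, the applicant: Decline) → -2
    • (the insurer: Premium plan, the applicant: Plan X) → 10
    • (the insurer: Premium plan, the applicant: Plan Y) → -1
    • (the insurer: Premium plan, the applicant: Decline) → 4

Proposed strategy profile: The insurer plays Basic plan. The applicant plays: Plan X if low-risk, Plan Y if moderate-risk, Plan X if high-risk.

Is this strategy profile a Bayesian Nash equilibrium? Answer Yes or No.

No

The insurer plays Basic plan: E[Basic plan] = 5/8·(8) + 1/8·(10) + 1/4·(8) = 33/4; E[Premium plan] = -7. Best-responding. ✓
The applicant (risk level low-risk), facing Basic plan: Plan X gives 6, Plan Y gives 8, Decline gives 6. Proposed Plan X is not best — profitable deviation exists. ✗
The applicant (risk level moderate-risk), facing Basic plan: Plan X gives 12, Plan Y gives 13, Decline gives 3. Proposed Plan Y is best. ✓
The applicant (risk level high-risk), facing Basic plan: Plan X gives -1, Plan Y gives -2, Decline gives -2. Proposed Plan X is best. ✓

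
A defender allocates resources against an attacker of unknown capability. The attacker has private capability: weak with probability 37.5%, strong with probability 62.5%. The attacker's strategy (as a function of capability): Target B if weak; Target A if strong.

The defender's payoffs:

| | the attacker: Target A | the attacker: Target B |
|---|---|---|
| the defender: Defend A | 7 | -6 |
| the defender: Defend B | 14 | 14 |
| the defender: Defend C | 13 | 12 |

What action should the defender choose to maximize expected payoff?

Defend B

E[Defend A] = 0.375·(-6) + 0.625·(7) = 2.125
E[Defend B] = 0.375·(14) + 0.625·(14) = 14
E[Defend C] = 0.375·(12) + 0.625·(13) = 12.625
Best response: Defend B (14 is the largest).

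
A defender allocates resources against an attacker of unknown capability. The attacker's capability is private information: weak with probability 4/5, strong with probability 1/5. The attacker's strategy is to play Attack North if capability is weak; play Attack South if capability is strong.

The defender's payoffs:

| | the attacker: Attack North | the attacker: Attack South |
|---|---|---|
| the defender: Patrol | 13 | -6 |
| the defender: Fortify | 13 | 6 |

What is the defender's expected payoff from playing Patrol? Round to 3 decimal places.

9.200

Take the expectation over the attacker's capability, weighting each type's action by its prior probability.
E[Patrol] = 4/5·13 + 1/5·(-6) = 52/5 + (-6/5) = 46/5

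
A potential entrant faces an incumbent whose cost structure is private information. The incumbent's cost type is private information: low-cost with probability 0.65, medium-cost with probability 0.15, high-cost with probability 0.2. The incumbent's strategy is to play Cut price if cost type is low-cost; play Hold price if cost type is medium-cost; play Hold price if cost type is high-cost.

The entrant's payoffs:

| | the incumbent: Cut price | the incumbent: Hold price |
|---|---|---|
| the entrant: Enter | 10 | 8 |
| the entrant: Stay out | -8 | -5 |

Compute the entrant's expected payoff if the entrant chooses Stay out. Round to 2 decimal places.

-6.95

E[Stay out] = 0.65·(-8) + 0.15·(-5) + 0.2·(-5) = (-5.2) + (-0.75) + (-1) = -6.95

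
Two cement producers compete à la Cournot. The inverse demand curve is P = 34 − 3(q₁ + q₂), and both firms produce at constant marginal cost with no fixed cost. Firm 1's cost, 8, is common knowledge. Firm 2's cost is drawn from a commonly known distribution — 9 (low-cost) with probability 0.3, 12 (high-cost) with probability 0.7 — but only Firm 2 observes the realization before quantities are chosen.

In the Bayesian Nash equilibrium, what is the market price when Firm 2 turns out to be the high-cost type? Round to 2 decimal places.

18.15

Type-c best response for Firm 2: q₂(c) = (34 − c)/6 − q₁/2.
Firm 1 maximizes expected profit; its first-order condition is 34 − 6q₁ − 3E[q₂] − 8 = 0.
Substituting E[q₂] and solving: E[c₂] = 11.1, so q₁ = (34 − 2·8 + 11.1)/9 = 3.23333.
q₂(high-cost) = 2.05, so P = 34 − 3·(3.23333 + 2.05) = 18.15.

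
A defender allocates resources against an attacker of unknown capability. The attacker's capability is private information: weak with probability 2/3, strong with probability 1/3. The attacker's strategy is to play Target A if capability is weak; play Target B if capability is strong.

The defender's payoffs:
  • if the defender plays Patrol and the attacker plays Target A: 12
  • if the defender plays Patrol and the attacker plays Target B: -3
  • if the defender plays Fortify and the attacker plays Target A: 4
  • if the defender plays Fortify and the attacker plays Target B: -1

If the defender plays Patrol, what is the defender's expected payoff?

Take the expectation over the attacker's capability, weighting each type's action by its prior probability.
E[Patrol] = 2/3·12 + 1/3·(-3) = 8 + (-1) = 7

7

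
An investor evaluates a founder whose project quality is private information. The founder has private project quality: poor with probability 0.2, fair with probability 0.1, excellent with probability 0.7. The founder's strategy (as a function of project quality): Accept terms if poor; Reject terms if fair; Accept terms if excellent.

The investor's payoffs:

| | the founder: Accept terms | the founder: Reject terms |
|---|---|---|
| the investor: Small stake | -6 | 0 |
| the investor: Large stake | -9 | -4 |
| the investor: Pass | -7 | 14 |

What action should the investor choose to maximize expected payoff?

Pass

E[Small stake] = 0.2·(-6) + 0.1·(0) + 0.7·(-6) = -5.4
E[Large stake] = 0.2·(-9) + 0.1·(-4) + 0.7·(-9) = -8.5
E[Pass] = 0.2·(-7) + 0.1·(14) + 0.7·(-7) = -4.9
Best response: Pass (-4.9 is the largest).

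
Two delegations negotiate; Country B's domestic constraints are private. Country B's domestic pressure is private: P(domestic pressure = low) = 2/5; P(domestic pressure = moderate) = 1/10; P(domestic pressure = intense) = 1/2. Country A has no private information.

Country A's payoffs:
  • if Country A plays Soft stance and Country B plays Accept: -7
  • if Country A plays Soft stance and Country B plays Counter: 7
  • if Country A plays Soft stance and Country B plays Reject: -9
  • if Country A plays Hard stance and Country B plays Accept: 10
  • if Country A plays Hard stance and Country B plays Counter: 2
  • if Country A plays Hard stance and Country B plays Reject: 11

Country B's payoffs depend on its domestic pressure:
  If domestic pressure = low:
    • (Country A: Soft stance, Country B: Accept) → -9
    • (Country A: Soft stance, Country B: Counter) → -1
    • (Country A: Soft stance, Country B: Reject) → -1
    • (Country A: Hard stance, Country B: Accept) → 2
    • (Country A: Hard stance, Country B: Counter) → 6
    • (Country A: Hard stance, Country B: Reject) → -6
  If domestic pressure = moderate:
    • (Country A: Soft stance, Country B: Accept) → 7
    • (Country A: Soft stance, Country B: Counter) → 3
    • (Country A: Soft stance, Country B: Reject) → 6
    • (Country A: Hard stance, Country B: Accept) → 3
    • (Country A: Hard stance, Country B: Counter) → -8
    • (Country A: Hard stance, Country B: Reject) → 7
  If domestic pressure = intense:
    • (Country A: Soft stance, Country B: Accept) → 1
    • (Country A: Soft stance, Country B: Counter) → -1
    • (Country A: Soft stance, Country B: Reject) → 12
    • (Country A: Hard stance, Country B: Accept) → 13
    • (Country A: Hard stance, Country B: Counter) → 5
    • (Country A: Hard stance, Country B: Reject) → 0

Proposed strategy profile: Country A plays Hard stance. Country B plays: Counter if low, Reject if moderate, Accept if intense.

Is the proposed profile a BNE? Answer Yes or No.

Yes

Country A plays Hard stance: E[Hard stance] = 2/5·(2) + 1/10·(11) + 1/2·(10) = 69/10; E[Soft stance] = -8/5. Best-responding. ✓
Country B (domestic pressure low), facing Hard stance: Accept gives 2, Counter gives 6, Reject gives -6. Proposed Counter is best. ✓
Country B (domestic pressure moderate), facing Hard stance: Accept gives 3, Counter gives -8, Reject gives 7. Proposed Reject is best. ✓
Country B (domestic pressure intense), facing Hard stance: Accept gives 13, Counter gives 5, Reject gives 0. Proposed Accept is best. ✓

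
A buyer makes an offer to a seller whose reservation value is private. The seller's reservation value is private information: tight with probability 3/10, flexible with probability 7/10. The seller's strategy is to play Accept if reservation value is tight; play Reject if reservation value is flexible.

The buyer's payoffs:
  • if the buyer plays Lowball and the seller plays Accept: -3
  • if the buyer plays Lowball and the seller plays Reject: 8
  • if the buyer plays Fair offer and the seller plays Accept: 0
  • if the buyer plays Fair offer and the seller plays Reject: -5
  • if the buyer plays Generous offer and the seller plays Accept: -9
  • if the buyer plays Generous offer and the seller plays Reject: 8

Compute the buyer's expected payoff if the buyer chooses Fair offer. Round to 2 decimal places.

Take the expectation over the seller's reservation value, weighting each type's action by its prior probability.
E[Fair offer] = 3/10·0 + 7/10·(-5) = 0 + (-7/2) = -7/2

-3.50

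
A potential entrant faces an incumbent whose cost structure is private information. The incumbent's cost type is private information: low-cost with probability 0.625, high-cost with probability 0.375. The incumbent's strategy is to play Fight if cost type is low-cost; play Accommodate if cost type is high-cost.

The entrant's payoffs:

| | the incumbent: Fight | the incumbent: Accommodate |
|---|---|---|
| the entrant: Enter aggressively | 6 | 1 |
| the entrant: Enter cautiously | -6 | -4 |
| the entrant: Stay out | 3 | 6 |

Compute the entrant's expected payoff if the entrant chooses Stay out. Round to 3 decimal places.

E[Stay out] = 0.625·3 + 0.375·6 = 1.875 + 2.25 = 4.125

4.125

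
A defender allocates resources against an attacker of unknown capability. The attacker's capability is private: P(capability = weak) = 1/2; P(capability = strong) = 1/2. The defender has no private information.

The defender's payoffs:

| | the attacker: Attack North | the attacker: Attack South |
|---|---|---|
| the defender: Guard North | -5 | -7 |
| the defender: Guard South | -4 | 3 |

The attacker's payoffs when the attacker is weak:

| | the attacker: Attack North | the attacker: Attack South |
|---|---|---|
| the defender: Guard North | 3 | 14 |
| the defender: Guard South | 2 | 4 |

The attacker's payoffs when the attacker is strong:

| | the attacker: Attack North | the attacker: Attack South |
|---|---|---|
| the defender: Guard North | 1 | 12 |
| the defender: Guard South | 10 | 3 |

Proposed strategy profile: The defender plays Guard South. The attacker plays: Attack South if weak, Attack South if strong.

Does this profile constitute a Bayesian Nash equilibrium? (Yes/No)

A profile is a BNE iff every type of every player is best-responding given beliefs about the other side.
The defender plays Guard South: E[Guard South] = 1/2·(3) + 1/2·(3) = 3; E[Guard North] = -7. Best-responding. ✓
The attacker (capability weak), facing Guard South: Attack North gives 2, Attack South gives 4. Proposed Attack South is best. ✓
The attacker (capability strong), facing Guard South: Attack North gives 10, Attack South gives 3. Proposed Attack South is not best — profitable deviation exists. ✗

No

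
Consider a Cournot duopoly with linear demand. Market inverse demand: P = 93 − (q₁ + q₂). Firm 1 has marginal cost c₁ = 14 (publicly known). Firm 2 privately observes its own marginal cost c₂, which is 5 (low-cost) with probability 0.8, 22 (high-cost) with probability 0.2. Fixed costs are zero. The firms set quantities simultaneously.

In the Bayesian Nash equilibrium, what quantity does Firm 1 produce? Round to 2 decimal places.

Type-c best response for Firm 2: q₂(c) = (93 − c)/2 − q₁/2.
Firm 1 maximizes expected profit; its first-order condition is 93 − 2q₁ − E[q₂] − 14 = 0.
Substituting E[q₂] and solving: E[c₂] = 8.4, so q₁ = (93 − 2·14 + 8.4)/3 = 24.4667.

24.47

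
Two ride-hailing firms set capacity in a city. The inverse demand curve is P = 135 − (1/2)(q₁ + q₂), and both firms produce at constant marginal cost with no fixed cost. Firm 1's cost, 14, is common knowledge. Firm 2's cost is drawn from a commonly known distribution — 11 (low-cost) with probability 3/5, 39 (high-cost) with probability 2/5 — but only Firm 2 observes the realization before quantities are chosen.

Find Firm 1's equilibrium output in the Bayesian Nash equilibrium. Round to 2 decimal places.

Firm 2 with cost c maximizes (135 − (1/2)(q₁+q₂) − c)·q₂, giving q₂(c) = (135 − c − (1/2)q₁).
E[c₂] = 3/5·11 + 2/5·39 = 22.2
Firm 1's FOC against E[q₂] yields q₁ = (135 − 2·14 + E[c₂])/(3/2) = (135 − 28 + 22.2)/(3/2) = 86.1333.

86.13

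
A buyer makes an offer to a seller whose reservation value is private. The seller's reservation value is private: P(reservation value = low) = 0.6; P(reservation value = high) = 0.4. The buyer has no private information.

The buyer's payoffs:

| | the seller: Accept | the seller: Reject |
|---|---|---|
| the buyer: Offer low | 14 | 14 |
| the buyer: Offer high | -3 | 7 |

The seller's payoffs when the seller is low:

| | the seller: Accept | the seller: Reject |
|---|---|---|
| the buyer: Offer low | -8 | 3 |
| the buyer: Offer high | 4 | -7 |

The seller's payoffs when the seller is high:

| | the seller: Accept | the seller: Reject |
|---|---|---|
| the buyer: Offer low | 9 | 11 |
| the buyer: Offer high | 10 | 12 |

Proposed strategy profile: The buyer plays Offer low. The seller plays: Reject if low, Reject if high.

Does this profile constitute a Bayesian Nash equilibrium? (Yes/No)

Yes

The buyer plays Offer low: E[Offer low] = 0.6·(14) + 0.4·(14) = 14; E[Offer high] = 7. Best-responding. ✓
The seller (reservation value low), facing Offer low: Accept gives -8, Reject gives 3. Proposed Reject is best. ✓
The seller (reservation value high), facing Offer low: Accept gives 9, Reject gives 11. Proposed Reject is best. ✓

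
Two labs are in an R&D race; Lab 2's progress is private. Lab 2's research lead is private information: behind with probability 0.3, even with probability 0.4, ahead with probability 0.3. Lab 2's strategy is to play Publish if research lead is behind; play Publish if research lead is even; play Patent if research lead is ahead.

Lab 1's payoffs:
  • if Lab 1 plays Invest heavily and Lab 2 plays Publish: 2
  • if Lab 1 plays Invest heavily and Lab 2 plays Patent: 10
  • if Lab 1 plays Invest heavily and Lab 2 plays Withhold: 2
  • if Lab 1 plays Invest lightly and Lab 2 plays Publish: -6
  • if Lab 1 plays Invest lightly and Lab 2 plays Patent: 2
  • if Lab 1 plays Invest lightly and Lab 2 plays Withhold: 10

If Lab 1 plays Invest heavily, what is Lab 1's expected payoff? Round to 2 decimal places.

4.40

E[Invest heavily] = 0.3·2 + 0.4·2 + 0.3·10 = 0.6 + 0.8 + 3 = 4.4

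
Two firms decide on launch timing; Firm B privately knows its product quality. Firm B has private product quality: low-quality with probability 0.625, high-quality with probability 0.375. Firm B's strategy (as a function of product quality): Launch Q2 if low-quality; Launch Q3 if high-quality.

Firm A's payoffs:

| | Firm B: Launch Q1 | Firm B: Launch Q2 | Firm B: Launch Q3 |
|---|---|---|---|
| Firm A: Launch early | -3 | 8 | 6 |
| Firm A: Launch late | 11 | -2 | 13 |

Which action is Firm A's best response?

Launch early

Compute Firm A's expected payoff for each action, taking the expectation over Firm B's type.
E[Launch early] = 0.625·(8) + 0.375·(6) = 7.25
E[Launch late] = 0.625·(-2) + 0.375·(13) = 3.625
Best response: Launch early (7.25 is the largest).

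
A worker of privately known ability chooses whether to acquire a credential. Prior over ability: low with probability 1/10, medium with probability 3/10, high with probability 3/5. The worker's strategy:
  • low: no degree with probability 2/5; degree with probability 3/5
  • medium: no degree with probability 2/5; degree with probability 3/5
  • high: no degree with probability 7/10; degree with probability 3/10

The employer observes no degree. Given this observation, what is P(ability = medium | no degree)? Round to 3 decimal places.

P(no degree) = (1/10)·(2/5) + (3/10)·(2/5) + (3/5)·(7/10) = 29/50
P(medium | no degree) = ((3/10)·(2/5)) / (29/50) = (3/25) / (29/50) = 6/29

0.207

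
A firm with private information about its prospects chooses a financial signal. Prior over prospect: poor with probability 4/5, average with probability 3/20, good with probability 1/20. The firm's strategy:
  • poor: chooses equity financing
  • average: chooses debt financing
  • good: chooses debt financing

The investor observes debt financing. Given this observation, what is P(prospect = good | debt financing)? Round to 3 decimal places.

0.250

P(debt financing) = (4/5)·0 + (3/20)·1 + (1/20)·1 = 1/5
P(good | debt financing) = ((1/20)·1) / (1/5) = (1/20) / (1/5) = 1/4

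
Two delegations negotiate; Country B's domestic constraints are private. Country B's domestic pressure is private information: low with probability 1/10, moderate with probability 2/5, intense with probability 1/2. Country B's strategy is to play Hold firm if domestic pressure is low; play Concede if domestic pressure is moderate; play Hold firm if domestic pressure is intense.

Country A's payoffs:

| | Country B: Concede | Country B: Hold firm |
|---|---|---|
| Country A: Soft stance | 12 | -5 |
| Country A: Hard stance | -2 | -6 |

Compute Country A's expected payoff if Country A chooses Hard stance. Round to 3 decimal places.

Take the expectation over Country B's domestic pressure, weighting each type's action by its prior probability.
E[Hard stance] = 1/10·(-6) + 2/5·(-2) + 1/2·(-6) = (-3/5) + (-4/5) + (-3) = -22/5

-4.400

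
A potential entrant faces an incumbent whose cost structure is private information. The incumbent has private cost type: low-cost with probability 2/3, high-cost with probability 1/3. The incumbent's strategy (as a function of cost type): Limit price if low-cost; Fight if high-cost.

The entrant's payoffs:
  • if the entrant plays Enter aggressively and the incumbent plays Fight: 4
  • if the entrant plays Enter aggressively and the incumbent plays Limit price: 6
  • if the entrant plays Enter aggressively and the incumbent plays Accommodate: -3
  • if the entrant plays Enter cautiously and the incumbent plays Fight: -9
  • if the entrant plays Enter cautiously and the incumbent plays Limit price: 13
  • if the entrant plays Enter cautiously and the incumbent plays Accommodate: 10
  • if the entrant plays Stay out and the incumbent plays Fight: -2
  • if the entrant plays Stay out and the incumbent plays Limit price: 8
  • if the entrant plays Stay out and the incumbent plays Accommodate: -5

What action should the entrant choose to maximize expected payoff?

E[Enter aggressively] = 2/3·(6) + 1/3·(4) = 16/3
E[Enter cautiously] = 2/3·(13) + 1/3·(-9) = 17/3
E[Stay out] = 2/3·(8) + 1/3·(-2) = 14/3
Best response: Enter cautiously (17/3 is the largest).

Enter cautiously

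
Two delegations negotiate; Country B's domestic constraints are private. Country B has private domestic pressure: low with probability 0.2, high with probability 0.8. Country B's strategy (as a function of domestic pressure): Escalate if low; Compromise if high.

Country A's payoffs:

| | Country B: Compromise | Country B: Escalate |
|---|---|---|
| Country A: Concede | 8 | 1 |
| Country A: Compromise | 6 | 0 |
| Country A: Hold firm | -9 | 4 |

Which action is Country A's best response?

E[Concede] = 0.2·(1) + 0.8·(8) = 6.6
E[Compromise] = 0.2·(0) + 0.8·(6) = 4.8
E[Hold firm] = 0.2·(4) + 0.8·(-9) = -6.4
Best response: Concede (6.6 is the largest).

Concede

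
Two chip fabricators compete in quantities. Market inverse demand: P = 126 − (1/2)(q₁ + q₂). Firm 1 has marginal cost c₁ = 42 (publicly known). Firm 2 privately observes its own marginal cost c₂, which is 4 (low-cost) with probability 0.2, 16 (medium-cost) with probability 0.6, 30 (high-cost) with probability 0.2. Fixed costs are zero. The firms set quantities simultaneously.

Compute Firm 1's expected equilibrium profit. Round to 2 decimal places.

Type-c best response for Firm 2: q₂(c) = (126 − c) − q₁/2.
Firm 1 maximizes expected profit; its first-order condition is 126 − q₁ − (1/2)E[q₂] − 42 = 0.
Substituting E[q₂] and solving: E[c₂] = 16.4, so q₁ = (126 − 2·42 + 16.4)/(3/2) = 38.9333.
E[P] = 126 − (1/2)·(q₁ + E[q₂]) = 61.4667; Firm 1's expected profit = (E[P] − 42)·q₁ = (61.4667 − 42)·38.9333 = 757.902.

757.90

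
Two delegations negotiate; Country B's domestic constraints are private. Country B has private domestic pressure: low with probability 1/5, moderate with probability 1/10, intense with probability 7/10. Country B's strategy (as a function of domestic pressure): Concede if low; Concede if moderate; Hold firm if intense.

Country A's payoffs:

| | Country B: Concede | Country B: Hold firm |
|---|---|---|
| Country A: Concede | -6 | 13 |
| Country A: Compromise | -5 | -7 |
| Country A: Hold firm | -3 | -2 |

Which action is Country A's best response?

E[Concede] = 1/5·(-6) + 1/10·(-6) + 7/10·(13) = 73/10
E[Compromise] = 1/5·(-5) + 1/10·(-5) + 7/10·(-7) = -32/5
E[Hold firm] = 1/5·(-3) + 1/10·(-3) + 7/10·(-2) = -23/10
Best response: Concede (73/10 is the largest).

Concede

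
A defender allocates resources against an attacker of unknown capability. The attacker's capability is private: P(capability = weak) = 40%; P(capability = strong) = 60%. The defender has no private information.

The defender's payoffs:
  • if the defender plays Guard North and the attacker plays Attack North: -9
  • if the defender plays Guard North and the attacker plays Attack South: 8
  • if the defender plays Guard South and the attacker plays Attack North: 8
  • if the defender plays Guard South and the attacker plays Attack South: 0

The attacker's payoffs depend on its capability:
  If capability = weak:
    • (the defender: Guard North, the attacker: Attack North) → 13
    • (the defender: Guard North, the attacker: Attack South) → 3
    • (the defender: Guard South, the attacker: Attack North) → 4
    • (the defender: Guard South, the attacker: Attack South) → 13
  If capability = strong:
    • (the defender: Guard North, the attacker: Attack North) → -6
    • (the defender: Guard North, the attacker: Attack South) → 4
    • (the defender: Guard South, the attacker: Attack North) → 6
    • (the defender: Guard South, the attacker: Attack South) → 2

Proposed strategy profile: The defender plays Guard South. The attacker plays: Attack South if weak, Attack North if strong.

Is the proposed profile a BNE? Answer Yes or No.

A profile is a BNE iff every type of every player is best-responding given beliefs about the other side.
The defender plays Guard South: E[Guard South] = 0.4·(0) + 0.6·(8) = 4.8; E[Guard North] = -2.2. Best-responding. ✓
The attacker (capability weak), facing Guard South: Attack North gives 4, Attack South gives 13. Proposed Attack South is best. ✓
The attacker (capability strong), facing Guard South: Attack North gives 6, Attack South gives 2. Proposed Attack North is best. ✓

Yes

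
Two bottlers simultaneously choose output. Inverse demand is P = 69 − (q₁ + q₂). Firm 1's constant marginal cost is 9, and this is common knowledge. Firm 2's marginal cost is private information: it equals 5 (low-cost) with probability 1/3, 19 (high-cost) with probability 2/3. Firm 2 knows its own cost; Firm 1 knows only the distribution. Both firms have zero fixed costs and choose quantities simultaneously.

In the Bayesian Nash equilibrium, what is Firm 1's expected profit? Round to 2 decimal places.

474.27

Type-c best response for Firm 2: q₂(c) = (69 − c)/2 − q₁/2.
Firm 1 maximizes expected profit; its first-order condition is 69 − 2q₁ − E[q₂] − 9 = 0.
Substituting E[q₂] and solving: E[c₂] = 14.3333, so q₁ = (69 − 2·9 + 14.3333)/3 = 21.7778.
E[P] = 69 − (q₁ + E[q₂]) = 30.7778; Firm 1's expected profit = (E[P] − 9)·q₁ = (30.7778 − 9)·21.7778 = 474.272.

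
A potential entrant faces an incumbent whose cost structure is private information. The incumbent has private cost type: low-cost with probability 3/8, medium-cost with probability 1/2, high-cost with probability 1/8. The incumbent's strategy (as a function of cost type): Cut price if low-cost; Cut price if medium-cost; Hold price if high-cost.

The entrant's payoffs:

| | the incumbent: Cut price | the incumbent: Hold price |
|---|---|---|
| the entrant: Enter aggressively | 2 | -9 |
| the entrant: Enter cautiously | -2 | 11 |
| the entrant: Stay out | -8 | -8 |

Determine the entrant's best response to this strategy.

Compute the entrant's expected payoff for each action, taking the expectation over the incumbent's type.
E[Enter aggressively] = 3/8·(2) + 1/2·(2) + 1/8·(-9) = 5/8
E[Enter cautiously] = 3/8·(-2) + 1/2·(-2) + 1/8·(11) = -3/8
E[Stay out] = 3/8·(-8) + 1/2·(-8) + 1/8·(-8) = -8
Best response: Enter aggressively (5/8 is the largest).

Enter aggressively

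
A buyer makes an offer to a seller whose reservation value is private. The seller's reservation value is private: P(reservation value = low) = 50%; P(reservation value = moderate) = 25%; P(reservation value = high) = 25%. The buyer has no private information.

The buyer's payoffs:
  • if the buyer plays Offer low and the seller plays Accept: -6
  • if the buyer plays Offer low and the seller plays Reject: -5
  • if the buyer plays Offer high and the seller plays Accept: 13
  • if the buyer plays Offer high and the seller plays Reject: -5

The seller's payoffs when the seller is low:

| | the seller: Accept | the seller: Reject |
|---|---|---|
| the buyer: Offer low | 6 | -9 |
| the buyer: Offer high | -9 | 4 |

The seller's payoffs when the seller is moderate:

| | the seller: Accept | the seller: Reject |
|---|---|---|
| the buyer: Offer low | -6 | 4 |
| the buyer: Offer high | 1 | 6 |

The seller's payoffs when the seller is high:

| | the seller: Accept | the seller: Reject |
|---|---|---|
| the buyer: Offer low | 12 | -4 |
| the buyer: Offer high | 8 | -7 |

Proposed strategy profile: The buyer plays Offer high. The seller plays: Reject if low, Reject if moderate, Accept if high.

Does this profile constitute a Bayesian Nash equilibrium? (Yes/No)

The buyer plays Offer high: E[Offer high] = 0.5·(-5) + 0.25·(-5) + 0.25·(13) = -0.5; E[Offer low] = -5.25. Best-responding. ✓
The seller (reservation value low), facing Offer high: Accept gives -9, Reject gives 4. Proposed Reject is best. ✓
The seller (reservation value moderate), facing Offer high: Accept gives 1, Reject gives 6. Proposed Reject is best. ✓
The seller (reservation value high), facing Offer high: Accept gives 8, Reject gives -7. Proposed Accept is best. ✓

Yes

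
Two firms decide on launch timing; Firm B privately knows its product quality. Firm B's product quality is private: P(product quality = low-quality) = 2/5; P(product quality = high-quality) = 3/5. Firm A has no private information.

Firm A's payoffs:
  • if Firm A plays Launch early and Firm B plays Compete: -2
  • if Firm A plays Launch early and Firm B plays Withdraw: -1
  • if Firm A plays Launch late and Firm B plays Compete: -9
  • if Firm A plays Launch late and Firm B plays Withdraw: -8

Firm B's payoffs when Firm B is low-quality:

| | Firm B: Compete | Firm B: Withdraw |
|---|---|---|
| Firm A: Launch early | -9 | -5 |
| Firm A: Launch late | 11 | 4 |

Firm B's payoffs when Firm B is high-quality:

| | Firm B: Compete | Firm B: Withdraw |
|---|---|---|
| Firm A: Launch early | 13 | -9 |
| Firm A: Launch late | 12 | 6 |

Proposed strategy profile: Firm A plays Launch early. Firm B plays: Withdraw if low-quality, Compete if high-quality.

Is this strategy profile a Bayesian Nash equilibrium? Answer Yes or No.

A profile is a BNE iff every type of every player is best-responding given beliefs about the other side.
Firm A plays Launch early: E[Launch early] = 2/5·(-1) + 3/5·(-2) = -8/5; E[Launch late] = -43/5. Best-responding. ✓
Firm B (product quality low-quality), facing Launch early: Compete gives -9, Withdraw gives -5. Proposed Withdraw is best. ✓
Firm B (product quality high-quality), facing Launch early: Compete gives 13, Withdraw gives -9. Proposed Compete is best. ✓

Yes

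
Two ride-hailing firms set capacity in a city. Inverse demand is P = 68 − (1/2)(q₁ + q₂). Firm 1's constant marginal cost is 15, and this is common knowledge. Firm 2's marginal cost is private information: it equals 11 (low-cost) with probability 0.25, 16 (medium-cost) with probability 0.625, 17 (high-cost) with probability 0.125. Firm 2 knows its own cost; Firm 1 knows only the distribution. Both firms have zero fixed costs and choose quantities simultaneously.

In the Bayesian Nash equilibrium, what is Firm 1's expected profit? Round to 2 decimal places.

621.28

Type-c best response for Firm 2: q₂(c) = (68 − c) − q₁/2.
Firm 1 maximizes expected profit; its first-order condition is 68 − q₁ − (1/2)E[q₂] − 15 = 0.
Substituting E[q₂] and solving: E[c₂] = 14.875, so q₁ = (68 − 2·15 + 14.875)/(3/2) = 35.25.
E[P] = 68 − (1/2)·(q₁ + E[q₂]) = 32.625; Firm 1's expected profit = (E[P] − 15)·q₁ = (32.625 − 15)·35.25 = 621.281.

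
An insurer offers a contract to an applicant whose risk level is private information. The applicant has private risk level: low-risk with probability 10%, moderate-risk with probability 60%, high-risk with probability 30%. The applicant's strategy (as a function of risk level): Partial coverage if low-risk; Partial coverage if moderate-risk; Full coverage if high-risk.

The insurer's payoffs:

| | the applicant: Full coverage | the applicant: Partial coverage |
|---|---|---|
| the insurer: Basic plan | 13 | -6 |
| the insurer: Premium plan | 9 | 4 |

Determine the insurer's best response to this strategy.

Premium plan

Compute the insurer's expected payoff for each action, taking the expectation over the applicant's type.
E[Basic plan] = 0.1·(-6) + 0.6·(-6) + 0.3·(13) = -0.3
E[Premium plan] = 0.1·(4) + 0.6·(4) + 0.3·(9) = 5.5
Best response: Premium plan (5.5 is the largest).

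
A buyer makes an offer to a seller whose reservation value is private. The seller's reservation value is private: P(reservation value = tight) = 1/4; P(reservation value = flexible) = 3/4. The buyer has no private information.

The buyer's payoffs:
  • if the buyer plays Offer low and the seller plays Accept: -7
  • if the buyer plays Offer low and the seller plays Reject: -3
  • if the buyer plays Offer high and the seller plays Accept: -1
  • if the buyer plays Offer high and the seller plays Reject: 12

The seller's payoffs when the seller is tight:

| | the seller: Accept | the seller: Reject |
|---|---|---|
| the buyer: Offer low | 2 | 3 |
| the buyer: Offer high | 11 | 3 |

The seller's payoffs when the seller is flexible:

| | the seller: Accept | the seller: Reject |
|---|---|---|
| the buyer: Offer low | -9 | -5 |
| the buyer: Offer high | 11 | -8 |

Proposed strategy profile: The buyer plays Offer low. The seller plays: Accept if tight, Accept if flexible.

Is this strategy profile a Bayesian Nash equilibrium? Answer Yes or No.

A profile is a BNE iff every type of every player is best-responding given beliefs about the other side.
The buyer plays Offer low: E[Offer low] = 1/4·(-7) + 3/4·(-7) = -7; E[Offer high] = -1. Not best-responding. ✗
The seller (reservation value tight), facing Offer low: Accept gives 2, Reject gives 3. Proposed Accept is not best — profitable deviation exists. ✗
The seller (reservation value flexible), facing Offer low: Accept gives -9, Reject gives -5. Proposed Accept is not best — profitable deviation exists. ✗

No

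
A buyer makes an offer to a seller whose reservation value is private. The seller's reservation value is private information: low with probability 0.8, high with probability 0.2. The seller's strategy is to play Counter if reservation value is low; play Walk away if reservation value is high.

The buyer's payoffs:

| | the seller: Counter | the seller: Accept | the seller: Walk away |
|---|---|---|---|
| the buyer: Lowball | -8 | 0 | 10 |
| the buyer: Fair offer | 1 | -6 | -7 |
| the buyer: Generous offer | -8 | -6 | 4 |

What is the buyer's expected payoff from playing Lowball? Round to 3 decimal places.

E[Lowball] = 0.8·(-8) + 0.2·10 = (-6.4) + 2 = -4.4

-4.400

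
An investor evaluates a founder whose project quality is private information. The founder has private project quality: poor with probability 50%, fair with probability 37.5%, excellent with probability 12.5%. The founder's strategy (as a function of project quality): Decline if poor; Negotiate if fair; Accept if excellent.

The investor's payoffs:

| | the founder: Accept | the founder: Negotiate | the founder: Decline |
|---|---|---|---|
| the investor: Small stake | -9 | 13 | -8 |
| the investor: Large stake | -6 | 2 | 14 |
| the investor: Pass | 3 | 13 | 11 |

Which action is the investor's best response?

Pass

E[Small stake] = 0.5·(-8) + 0.375·(13) + 0.125·(-9) = -0.25
E[Large stake] = 0.5·(14) + 0.375·(2) + 0.125·(-6) = 7
E[Pass] = 0.5·(11) + 0.375·(13) + 0.125·(3) = 10.75
Best response: Pass (10.75 is the largest).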